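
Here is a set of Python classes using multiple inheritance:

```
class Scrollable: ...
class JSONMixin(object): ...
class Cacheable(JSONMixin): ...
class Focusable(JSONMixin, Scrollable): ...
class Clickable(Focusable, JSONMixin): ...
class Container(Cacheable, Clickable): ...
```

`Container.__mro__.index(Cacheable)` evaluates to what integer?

1

L[Container] = Container + merge(L[Cacheable], L[Clickable], [Cacheable Clickable])
  take Cacheable:  [Cacheable JSONMixin object] + [Clickable Focusable JSONMixin Scrollable object] + [Cacheable Clickable]
  take Clickable:  [JSONMixin object] + [Clickable Focusable JSONMixin Scrollable object] + [Clickable]
  take Focusable:  [JSONMixin object] + [Focusable JSONMixin Scrollable object]
  take JSONMixin:  [JSONMixin object] + [JSONMixin Scrollable object]
  take Scrollable:  [object] + [Scrollable object]
  take object:  [object] + [object]
MRO: Container Cacheable Clickable Focusable JSONMixin Scrollable object
Cacheable sits at index 1.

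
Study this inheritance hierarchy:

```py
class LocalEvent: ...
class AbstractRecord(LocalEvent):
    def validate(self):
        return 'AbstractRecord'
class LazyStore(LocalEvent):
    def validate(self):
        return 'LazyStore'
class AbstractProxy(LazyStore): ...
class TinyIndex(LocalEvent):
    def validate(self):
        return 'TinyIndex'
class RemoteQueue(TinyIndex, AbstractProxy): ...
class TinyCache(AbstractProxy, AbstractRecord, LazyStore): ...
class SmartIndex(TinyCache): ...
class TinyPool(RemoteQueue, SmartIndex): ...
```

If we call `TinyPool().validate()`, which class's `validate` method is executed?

TinyIndex

L[TinyPool] = TinyPool + merge(L[RemoteQueue], L[SmartIndex], [RemoteQueue SmartIndex])
  take RemoteQueue:  [RemoteQueue TinyIndex AbstractProxy LazyStore LocalEvent object] + [SmartIndex TinyCache AbstractProxy AbstractRecord LazyStore LocalEvent object] + [RemoteQueue SmartIndex]
  take TinyIndex:  [TinyIndex AbstractProxy LazyStore LocalEvent object] + [SmartIndex TinyCache AbstractProxy AbstractRecord LazyStore LocalEvent object] + [SmartIndex]
  take SmartIndex:  [AbstractProxy LazyStore LocalEvent object] + [SmartIndex TinyCache AbstractProxy AbstractRecord LazyStore LocalEvent object] + [SmartIndex]
  take TinyCache:  [AbstractProxy LazyStore LocalEvent object] + [TinyCache AbstractProxy AbstractRecord LazyStore LocalEvent object]
  take AbstractProxy:  [AbstractProxy LazyStore LocalEvent object] + [AbstractProxy AbstractRecord LazyStore LocalEvent object]
  take AbstractRecord:  [LazyStore LocalEvent object] + [AbstractRecord LazyStore LocalEvent object]
  take LazyStore:  [LazyStore LocalEvent object] + [LazyStore LocalEvent object]
  take LocalEvent:  [LocalEvent object] + [LocalEvent object]
  take object:  [object] + [object]
MRO: TinyPool RemoteQueue TinyIndex SmartIndex TinyCache AbstractProxy AbstractRecord LazyStore LocalEvent object
validate is defined in: AbstractRecord, LazyStore, TinyIndex. First along the MRO is TinyIndex.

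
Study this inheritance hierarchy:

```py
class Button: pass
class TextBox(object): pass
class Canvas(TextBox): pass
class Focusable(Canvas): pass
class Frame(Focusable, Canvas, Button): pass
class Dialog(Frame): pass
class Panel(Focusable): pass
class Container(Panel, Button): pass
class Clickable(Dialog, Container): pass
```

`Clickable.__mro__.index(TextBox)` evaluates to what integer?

7

L[Clickable] = Clickable + merge(L[Dialog], L[Container], [Dialog Container])
  take Dialog:  [Dialog Frame Focusable Canvas TextBox Button object] + [Container Panel Focusable Canvas TextBox Button object] + [Dialog Container]
  take Frame:  [Frame Focusable Canvas TextBox Button object] + [Container Panel Focusable Canvas TextBox Button object] + [Container]
  take Container:  [Focusable Canvas TextBox Button object] + [Container Panel Focusable Canvas TextBox Button object] + [Container]
  take Panel:  [Focusable Canvas TextBox Button object] + [Panel Focusable Canvas TextBox Button object]
  take Focusable:  [Focusable Canvas TextBox Button object] + [Focusable Canvas TextBox Button object]
  take Canvas:  [Canvas TextBox Button object] + [Canvas TextBox Button object]
  take TextBox:  [TextBox Button object] + [TextBox Button object]
  take Button:  [Button object] + [Button object]
  take object:  [object] + [object]
MRO: Clickable Dialog Frame Container Panel Focusable Canvas TextBox Button object
TextBox sits at index 7.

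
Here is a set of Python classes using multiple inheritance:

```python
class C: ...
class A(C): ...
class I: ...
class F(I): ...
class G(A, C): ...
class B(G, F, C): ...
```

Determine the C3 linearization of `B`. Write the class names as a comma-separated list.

B, G, A, F, C, I, object

L[B] = B + merge(L[G], L[F], L[C], [G F C])
  take G:  [G A C object] + [F I object] + [C object] + [G F C]
  take A:  [A C object] + [F I object] + [C object] + [F C]
  take F:  [C object] + [F I object] + [C object] + [F C]
  take C:  [C object] + [I object] + [C object] + [C]
  take I:  [object] + [I object] + [object]
  take object:  [object] + [object] + [object]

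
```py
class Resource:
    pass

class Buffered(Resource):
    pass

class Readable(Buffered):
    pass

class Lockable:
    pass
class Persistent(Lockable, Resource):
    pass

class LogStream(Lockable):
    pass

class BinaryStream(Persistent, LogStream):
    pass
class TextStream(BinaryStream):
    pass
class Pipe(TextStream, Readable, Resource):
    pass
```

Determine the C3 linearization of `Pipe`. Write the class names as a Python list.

L[Pipe] = Pipe + merge(L[TextStream], L[Readable], L[Resource], [TextStream Readable Resource])
  take TextStream:  [TextStream BinaryStream Persistent LogStream Lockable Resource object] + [Readable Buffered Resource object] + [Resource object] + [TextStream Readable Resource]
  take BinaryStream:  [BinaryStream Persistent LogStream Lockable Resource object] + [Readable Buffered Resource object] + [Resource object] + [Readable Resource]
  take Persistent:  [Persistent LogStream Lockable Resource object] + [Readable Buffered Resource object] + [Resource object] + [Readable Resource]
  take LogStream:  [LogStream Lockable Resource object] + [Readable Buffered Resource object] + [Resource object] + [Readable Resource]
  take Lockable:  [Lockable Resource object] + [Readable Buffered Resource object] + [Resource object] + [Readable Resource]
  take Readable:  [Resource object] + [Readable Buffered Resource object] + [Resource object] + [Readable Resource]
  take Buffered:  [Resource object] + [Buffered Resource object] + [Resource object] + [Resource]
  take Resource:  [Resource object] + [Resource object] + [Resource object] + [Resource]
  take object:  [object] + [object] + [object]

[Pipe, TextStream, BinaryStream, Persistent, LogStream, Lockable, Readable, Buffered, Resource, object]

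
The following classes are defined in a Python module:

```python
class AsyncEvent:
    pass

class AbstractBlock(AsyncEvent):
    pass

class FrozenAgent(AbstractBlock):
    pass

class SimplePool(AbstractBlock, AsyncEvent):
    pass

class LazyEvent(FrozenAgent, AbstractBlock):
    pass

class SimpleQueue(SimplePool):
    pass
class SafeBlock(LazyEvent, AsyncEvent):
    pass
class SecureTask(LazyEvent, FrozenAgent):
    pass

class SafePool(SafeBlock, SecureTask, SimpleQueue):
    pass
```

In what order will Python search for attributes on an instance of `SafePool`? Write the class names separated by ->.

SafePool -> SafeBlock -> SecureTask -> LazyEvent -> FrozenAgent -> SimpleQueue -> SimplePool -> AbstractBlock -> AsyncEvent -> object

L[SafePool] = SafePool + merge(L[SafeBlock], L[SecureTask], L[SimpleQueue], [SafeBlock SecureTask SimpleQueue])
  take SafeBlock:  [SafeBlock LazyEvent FrozenAgent AbstractBlock AsyncEvent object] + [SecureTask LazyEvent FrozenAgent AbstractBlock AsyncEvent object] + [SimpleQueue SimplePool AbstractBlock AsyncEvent object] + [SafeBlock SecureTask SimpleQueue]
  take SecureTask:  [LazyEvent FrozenAgent AbstractBlock AsyncEvent object] + [SecureTask LazyEvent FrozenAgent AbstractBlock AsyncEvent object] + [SimpleQueue SimplePool AbstractBlock AsyncEvent object] + [SecureTask SimpleQueue]
  take LazyEvent:  [LazyEvent FrozenAgent AbstractBlock AsyncEvent object] + [LazyEvent FrozenAgent AbstractBlock AsyncEvent object] + [SimpleQueue SimplePool AbstractBlock AsyncEvent object] + [SimpleQueue]
  take FrozenAgent:  [FrozenAgent AbstractBlock AsyncEvent object] + [FrozenAgent AbstractBlock AsyncEvent object] + [SimpleQueue SimplePool AbstractBlock AsyncEvent object] + [SimpleQueue]
  take SimpleQueue:  [AbstractBlock AsyncEvent object] + [AbstractBlock AsyncEvent object] + [SimpleQueue SimplePool AbstractBlock AsyncEvent object] + [SimpleQueue]
  take SimplePool:  [AbstractBlock AsyncEvent object] + [AbstractBlock AsyncEvent object] + [SimplePool AbstractBlock AsyncEvent object]
  take AbstractBlock:  [AbstractBlock AsyncEvent object] + [AbstractBlock AsyncEvent object] + [AbstractBlock AsyncEvent object]
  take AsyncEvent:  [AsyncEvent object] + [AsyncEvent object] + [AsyncEvent object]
  take object:  [object] + [object] + [object]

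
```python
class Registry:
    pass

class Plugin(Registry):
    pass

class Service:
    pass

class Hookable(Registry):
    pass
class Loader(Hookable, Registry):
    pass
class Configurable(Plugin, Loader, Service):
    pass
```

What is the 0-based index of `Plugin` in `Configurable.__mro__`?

L[Configurable] = Configurable + merge(L[Plugin], L[Loader], L[Service], [Plugin Loader Service])
  take Plugin:  [Plugin Registry object] + [Loader Hookable Registry object] + [Service object] + [Plugin Loader Service]
  take Loader:  [Registry object] + [Loader Hookable Registry object] + [Service object] + [Loader Service]
  take Hookable:  [Registry object] + [Hookable Registry object] + [Service object] + [Service]
  take Registry:  [Registry object] + [Registry object] + [Service object] + [Service]
  take Service:  [object] + [object] + [Service object] + [Service]
  take object:  [object] + [object] + [object]
MRO: Configurable Plugin Loader Hookable Registry Service object
Plugin sits at index 1.

1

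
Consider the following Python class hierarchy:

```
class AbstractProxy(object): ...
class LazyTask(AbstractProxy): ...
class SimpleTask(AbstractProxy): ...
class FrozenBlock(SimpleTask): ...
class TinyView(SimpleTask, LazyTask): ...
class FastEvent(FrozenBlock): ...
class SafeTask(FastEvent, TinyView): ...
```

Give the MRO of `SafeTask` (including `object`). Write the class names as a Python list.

L[SafeTask] = SafeTask + merge(L[FastEvent], L[TinyView], [FastEvent TinyView])
  take FastEvent:  [FastEvent FrozenBlock SimpleTask AbstractProxy object] + [TinyView SimpleTask LazyTask AbstractProxy object] + [FastEvent TinyView]
  take FrozenBlock:  [FrozenBlock SimpleTask AbstractProxy object] + [TinyView SimpleTask LazyTask AbstractProxy object] + [TinyView]
  take TinyView:  [SimpleTask AbstractProxy object] + [TinyView SimpleTask LazyTask AbstractProxy object] + [TinyView]
  take SimpleTask:  [SimpleTask AbstractProxy object] + [SimpleTask LazyTask AbstractProxy object]
  take LazyTask:  [AbstractProxy object] + [LazyTask AbstractProxy object]
  take AbstractProxy:  [AbstractProxy object] + [AbstractProxy object]
  take object:  [object] + [object]

[SafeTask, FastEvent, FrozenBlock, TinyView, SimpleTask, LazyTask, AbstractProxy, object]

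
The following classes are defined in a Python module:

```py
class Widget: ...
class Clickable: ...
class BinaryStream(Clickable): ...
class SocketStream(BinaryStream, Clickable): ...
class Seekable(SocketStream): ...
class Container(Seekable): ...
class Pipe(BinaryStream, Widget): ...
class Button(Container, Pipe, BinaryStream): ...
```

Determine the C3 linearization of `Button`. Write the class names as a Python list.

L[Button] = Button + merge(L[Container], L[Pipe], L[BinaryStream], [Container Pipe BinaryStream])
  take Container:  [Container Seekable SocketStream BinaryStream Clickable object] + [Pipe BinaryStream Clickable Widget object] + [BinaryStream Clickable object] + [Container Pipe BinaryStream]
  take Seekable:  [Seekable SocketStream BinaryStream Clickable object] + [Pipe BinaryStream Clickable Widget object] + [BinaryStream Clickable object] + [Pipe BinaryStream]
  take SocketStream:  [SocketStream BinaryStream Clickable object] + [Pipe BinaryStream Clickable Widget object] + [BinaryStream Clickable object] + [Pipe BinaryStream]
  take Pipe:  [BinaryStream Clickable object] + [Pipe BinaryStream Clickable Widget object] + [BinaryStream Clickable object] + [Pipe BinaryStream]
  take BinaryStream:  [BinaryStream Clickable object] + [BinaryStream Clickable Widget object] + [BinaryStream Clickable object] + [BinaryStream]
  take Clickable:  [Clickable object] + [Clickable Widget object] + [Clickable object]
  take Widget:  [object] + [Widget object] + [object]
  take object:  [object] + [object] + [object]

[Button, Container, Seekable, SocketStream, Pipe, BinaryStream, Clickable, Widget, object]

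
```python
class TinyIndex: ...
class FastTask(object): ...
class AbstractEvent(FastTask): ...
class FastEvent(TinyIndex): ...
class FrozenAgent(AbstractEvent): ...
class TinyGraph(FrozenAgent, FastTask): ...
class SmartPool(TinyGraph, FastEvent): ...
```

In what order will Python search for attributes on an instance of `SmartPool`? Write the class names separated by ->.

SmartPool -> TinyGraph -> FrozenAgent -> AbstractEvent -> FastTask -> FastEvent -> TinyIndex -> object

L[SmartPool] = SmartPool + merge(L[TinyGraph], L[FastEvent], [TinyGraph FastEvent])
  take TinyGraph:  [TinyGraph FrozenAgent AbstractEvent FastTask object] + [FastEvent TinyIndex object] + [TinyGraph FastEvent]
  take FrozenAgent:  [FrozenAgent AbstractEvent FastTask object] + [FastEvent TinyIndex object] + [FastEvent]
  take AbstractEvent:  [AbstractEvent FastTask object] + [FastEvent TinyIndex object] + [FastEvent]
  take FastTask:  [FastTask object] + [FastEvent TinyIndex object] + [FastEvent]
  take FastEvent:  [object] + [FastEvent TinyIndex object] + [FastEvent]
  take TinyIndex:  [object] + [TinyIndex object]
  take object:  [object] + [object]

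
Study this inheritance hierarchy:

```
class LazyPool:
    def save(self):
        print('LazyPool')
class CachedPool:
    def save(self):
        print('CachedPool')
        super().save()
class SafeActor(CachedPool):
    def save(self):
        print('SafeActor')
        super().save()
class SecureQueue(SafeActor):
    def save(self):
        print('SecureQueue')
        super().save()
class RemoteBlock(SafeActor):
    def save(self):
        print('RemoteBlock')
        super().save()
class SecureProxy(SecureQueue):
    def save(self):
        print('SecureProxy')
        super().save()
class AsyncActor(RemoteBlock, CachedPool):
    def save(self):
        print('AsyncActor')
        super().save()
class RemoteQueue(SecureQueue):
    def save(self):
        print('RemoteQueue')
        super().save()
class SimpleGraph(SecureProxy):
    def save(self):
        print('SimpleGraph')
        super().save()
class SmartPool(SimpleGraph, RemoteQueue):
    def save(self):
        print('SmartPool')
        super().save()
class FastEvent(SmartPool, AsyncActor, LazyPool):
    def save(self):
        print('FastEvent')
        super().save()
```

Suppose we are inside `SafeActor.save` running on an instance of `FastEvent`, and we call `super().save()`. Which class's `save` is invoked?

CachedPool

L[FastEvent] = FastEvent + merge(L[SmartPool], L[AsyncActor], L[LazyPool], [SmartPool AsyncActor LazyPool])
  take SmartPool:  [SmartPool SimpleGraph SecureProxy RemoteQueue SecureQueue SafeActor CachedPool object] + [AsyncActor RemoteBlock SafeActor CachedPool object] + [LazyPool object] + [SmartPool AsyncActor LazyPool]
  take SimpleGraph:  [SimpleGraph SecureProxy RemoteQueue SecureQueue SafeActor CachedPool object] + [AsyncActor RemoteBlock SafeActor CachedPool object] + [LazyPool object] + [AsyncActor LazyPool]
  take SecureProxy:  [SecureProxy RemoteQueue SecureQueue SafeActor CachedPool object] + [AsyncActor RemoteBlock SafeActor CachedPool object] + [LazyPool object] + [AsyncActor LazyPool]
  take RemoteQueue:  [RemoteQueue SecureQueue SafeActor CachedPool object] + [AsyncActor RemoteBlock SafeActor CachedPool object] + [LazyPool object] + [AsyncActor LazyPool]
  take SecureQueue:  [SecureQueue SafeActor CachedPool object] + [AsyncActor RemoteBlock SafeActor CachedPool object] + [LazyPool object] + [AsyncActor LazyPool]
  take AsyncActor:  [SafeActor CachedPool object] + [AsyncActor RemoteBlock SafeActor CachedPool object] + [LazyPool object] + [AsyncActor LazyPool]
  take RemoteBlock:  [SafeActor CachedPool object] + [RemoteBlock SafeActor CachedPool object] + [LazyPool object] + [LazyPool]
  take SafeActor:  [SafeActor CachedPool object] + [SafeActor CachedPool object] + [LazyPool object] + [LazyPool]
  take CachedPool:  [CachedPool object] + [CachedPool object] + [LazyPool object] + [LazyPool]
  take LazyPool:  [object] + [object] + [LazyPool object] + [LazyPool]
  take object:  [object] + [object] + [object]
MRO: FastEvent SmartPool SimpleGraph SecureProxy RemoteQueue SecureQueue AsyncActor RemoteBlock SafeActor CachedPool LazyPool object
super() in SafeActor.save on a FastEvent instance goes to the class after SafeActor in FastEvent's MRO: CachedPool.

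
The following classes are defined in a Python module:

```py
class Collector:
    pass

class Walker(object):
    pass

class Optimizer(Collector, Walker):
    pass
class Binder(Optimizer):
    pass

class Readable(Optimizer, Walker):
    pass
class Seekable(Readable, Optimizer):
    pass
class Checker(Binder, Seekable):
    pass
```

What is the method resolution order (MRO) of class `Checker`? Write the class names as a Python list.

L[Checker] = Checker + merge(L[Binder], L[Seekable], [Binder Seekable])
  take Binder:  [Binder Optimizer Collector Walker object] + [Seekable Readable Optimizer Collector Walker object] + [Binder Seekable]
  take Seekable:  [Optimizer Collector Walker object] + [Seekable Readable Optimizer Collector Walker object] + [Seekable]
  take Readable:  [Optimizer Collector Walker object] + [Readable Optimizer Collector Walker object]
  take Optimizer:  [Optimizer Collector Walker object] + [Optimizer Collector Walker object]
  take Collector:  [Collector Walker object] + [Collector Walker object]
  take Walker:  [Walker object] + [Walker object]
  take object:  [object] + [object]

[Checker, Binder, Seekable, Readable, Optimizer, Collector, Walker, object]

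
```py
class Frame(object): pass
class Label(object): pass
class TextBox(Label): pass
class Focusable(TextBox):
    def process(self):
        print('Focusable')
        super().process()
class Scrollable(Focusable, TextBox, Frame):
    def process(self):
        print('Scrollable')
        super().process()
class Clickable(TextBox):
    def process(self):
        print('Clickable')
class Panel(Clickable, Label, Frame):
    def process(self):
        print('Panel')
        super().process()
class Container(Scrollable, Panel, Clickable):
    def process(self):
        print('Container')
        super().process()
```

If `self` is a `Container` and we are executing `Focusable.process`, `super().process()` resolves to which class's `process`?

Panel

L[Container] = Container + merge(L[Scrollable], L[Panel], L[Clickable], [Scrollable Panel Clickable])
  take Scrollable:  [Scrollable Focusable TextBox Label Frame object] + [Panel Clickable TextBox Label Frame object] + [Clickable TextBox Label object] + [Scrollable Panel Clickable]
  take Focusable:  [Focusable TextBox Label Frame object] + [Panel Clickable TextBox Label Frame object] + [Clickable TextBox Label object] + [Panel Clickable]
  take Panel:  [TextBox Label Frame object] + [Panel Clickable TextBox Label Frame object] + [Clickable TextBox Label object] + [Panel Clickable]
  take Clickable:  [TextBox Label Frame object] + [Clickable TextBox Label Frame object] + [Clickable TextBox Label object] + [Clickable]
  take TextBox:  [TextBox Label Frame object] + [TextBox Label Frame object] + [TextBox Label object]
  take Label:  [Label Frame object] + [Label Frame object] + [Label object]
  take Frame:  [Frame object] + [Frame object] + [object]
  take object:  [object] + [object] + [object]
MRO: Container Scrollable Focusable Panel Clickable TextBox Label Frame object
super() in Focusable.process on a Container instance goes to the class after Focusable in Container's MRO: Panel.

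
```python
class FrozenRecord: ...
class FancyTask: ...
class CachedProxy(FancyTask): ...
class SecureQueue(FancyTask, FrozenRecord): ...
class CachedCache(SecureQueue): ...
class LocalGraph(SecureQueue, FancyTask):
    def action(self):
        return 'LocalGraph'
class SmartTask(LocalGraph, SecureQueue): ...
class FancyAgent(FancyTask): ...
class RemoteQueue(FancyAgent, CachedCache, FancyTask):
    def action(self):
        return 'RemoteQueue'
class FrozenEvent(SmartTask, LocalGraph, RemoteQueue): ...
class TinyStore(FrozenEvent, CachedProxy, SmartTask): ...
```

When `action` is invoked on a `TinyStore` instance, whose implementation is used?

LocalGraph

L[TinyStore] = TinyStore + merge(L[FrozenEvent], L[CachedProxy], L[SmartTask], [FrozenEvent CachedProxy SmartTask])
  take FrozenEvent:  [FrozenEvent SmartTask LocalGraph RemoteQueue FancyAgent CachedCache SecureQueue FancyTask FrozenRecord object] + [CachedProxy FancyTask object] + [SmartTask LocalGraph SecureQueue FancyTask FrozenRecord object] + [FrozenEvent CachedProxy SmartTask]
  take CachedProxy:  [SmartTask LocalGraph RemoteQueue FancyAgent CachedCache SecureQueue FancyTask FrozenRecord object] + [CachedProxy FancyTask object] + [SmartTask LocalGraph SecureQueue FancyTask FrozenRecord object] + [CachedProxy SmartTask]
  take SmartTask:  [SmartTask LocalGraph RemoteQueue FancyAgent CachedCache SecureQueue FancyTask FrozenRecord object] + [FancyTask object] + [SmartTask LocalGraph SecureQueue FancyTask FrozenRecord object] + [SmartTask]
  take LocalGraph:  [LocalGraph RemoteQueue FancyAgent CachedCache SecureQueue FancyTask FrozenRecord object] + [FancyTask object] + [LocalGraph SecureQueue FancyTask FrozenRecord object]
  take RemoteQueue:  [RemoteQueue FancyAgent CachedCache SecureQueue FancyTask FrozenRecord object] + [FancyTask object] + [SecureQueue FancyTask FrozenRecord object]
  take FancyAgent:  [FancyAgent CachedCache SecureQueue FancyTask FrozenRecord object] + [FancyTask object] + [SecureQueue FancyTask FrozenRecord object]
  take CachedCache:  [CachedCache SecureQueue FancyTask FrozenRecord object] + [FancyTask object] + [SecureQueue FancyTask FrozenRecord object]
  take SecureQueue:  [SecureQueue FancyTask FrozenRecord object] + [FancyTask object] + [SecureQueue FancyTask FrozenRecord object]
  take FancyTask:  [FancyTask FrozenRecord object] + [FancyTask object] + [FancyTask FrozenRecord object]
  take FrozenRecord:  [FrozenRecord object] + [object] + [FrozenRecord object]
  take object:  [object] + [object] + [object]
MRO: TinyStore FrozenEvent CachedProxy SmartTask LocalGraph RemoteQueue FancyAgent CachedCache SecureQueue FancyTask FrozenRecord object
action is defined in: LocalGraph, RemoteQueue. First along the MRO is LocalGraph.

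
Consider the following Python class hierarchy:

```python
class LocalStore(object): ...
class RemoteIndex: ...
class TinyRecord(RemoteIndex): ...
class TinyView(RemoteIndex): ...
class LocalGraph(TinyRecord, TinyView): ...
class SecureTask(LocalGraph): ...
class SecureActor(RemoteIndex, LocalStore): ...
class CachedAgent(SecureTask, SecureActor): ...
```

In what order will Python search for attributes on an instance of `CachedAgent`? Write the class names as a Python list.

L[CachedAgent] = CachedAgent + merge(L[SecureTask], L[SecureActor], [SecureTask SecureActor])
  take SecureTask:  [SecureTask LocalGraph TinyRecord TinyView RemoteIndex object] + [SecureActor RemoteIndex LocalStore object] + [SecureTask SecureActor]
  take LocalGraph:  [LocalGraph TinyRecord TinyView RemoteIndex object] + [SecureActor RemoteIndex LocalStore object] + [SecureActor]
  take TinyRecord:  [TinyRecord TinyView RemoteIndex object] + [SecureActor RemoteIndex LocalStore object] + [SecureActor]
  take TinyView:  [TinyView RemoteIndex object] + [SecureActor RemoteIndex LocalStore object] + [SecureActor]
  take SecureActor:  [RemoteIndex object] + [SecureActor RemoteIndex LocalStore object] + [SecureActor]
  take RemoteIndex:  [RemoteIndex object] + [RemoteIndex LocalStore object]
  take LocalStore:  [object] + [LocalStore object]
  take object:  [object] + [object]

[CachedAgent, SecureTask, LocalGraph, TinyRecord, TinyView, SecureActor, RemoteIndex, LocalStore, object]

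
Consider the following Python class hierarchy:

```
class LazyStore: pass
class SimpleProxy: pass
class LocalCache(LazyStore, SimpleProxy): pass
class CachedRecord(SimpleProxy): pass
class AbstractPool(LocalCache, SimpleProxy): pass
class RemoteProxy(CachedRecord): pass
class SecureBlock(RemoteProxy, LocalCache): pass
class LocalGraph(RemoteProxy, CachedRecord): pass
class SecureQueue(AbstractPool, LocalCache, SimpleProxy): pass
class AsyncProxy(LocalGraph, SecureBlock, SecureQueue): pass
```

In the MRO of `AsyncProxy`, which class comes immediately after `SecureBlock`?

L[AsyncProxy] = AsyncProxy + merge(L[LocalGraph], L[SecureBlock], L[SecureQueue], [LocalGraph SecureBlock SecureQueue])
  take LocalGraph:  [LocalGraph RemoteProxy CachedRecord SimpleProxy object] + [SecureBlock RemoteProxy CachedRecord LocalCache LazyStore SimpleProxy object] + [SecureQueue AbstractPool LocalCache LazyStore SimpleProxy object] + [LocalGraph SecureBlock SecureQueue]
  take SecureBlock:  [RemoteProxy CachedRecord SimpleProxy object] + [SecureBlock RemoteProxy CachedRecord LocalCache LazyStore SimpleProxy object] + [SecureQueue AbstractPool LocalCache LazyStore SimpleProxy object] + [SecureBlock SecureQueue]
  take RemoteProxy:  [RemoteProxy CachedRecord SimpleProxy object] + [RemoteProxy CachedRecord LocalCache LazyStore SimpleProxy object] + [SecureQueue AbstractPool LocalCache LazyStore SimpleProxy object] + [SecureQueue]
  take CachedRecord:  [CachedRecord SimpleProxy object] + [CachedRecord LocalCache LazyStore SimpleProxy object] + [SecureQueue AbstractPool LocalCache LazyStore SimpleProxy object] + [SecureQueue]
  take SecureQueue:  [SimpleProxy object] + [LocalCache LazyStore SimpleProxy object] + [SecureQueue AbstractPool LocalCache LazyStore SimpleProxy object] + [SecureQueue]
  take AbstractPool:  [SimpleProxy object] + [LocalCache LazyStore SimpleProxy object] + [AbstractPool LocalCache LazyStore SimpleProxy object]
  take LocalCache:  [SimpleProxy object] + [LocalCache LazyStore SimpleProxy object] + [LocalCache LazyStore SimpleProxy object]
  take LazyStore:  [SimpleProxy object] + [LazyStore SimpleProxy object] + [LazyStore SimpleProxy object]
  take SimpleProxy:  [SimpleProxy object] + [SimpleProxy object] + [SimpleProxy object]
  take object:  [object] + [object] + [object]
MRO: AsyncProxy LocalGraph SecureBlock RemoteProxy CachedRecord SecureQueue AbstractPool LocalCache LazyStore SimpleProxy object
SecureBlock is at position 2; next is RemoteProxy.

RemoteProxy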